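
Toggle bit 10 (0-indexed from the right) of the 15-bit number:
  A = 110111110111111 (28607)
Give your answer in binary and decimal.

Mask = 1 << 10 = 000010000000000
Bit 10 of A is 1; XOR with the mask flips it to 0.
  110111110111111
^ 000010000000000
-----------------
  110101110111111

Answer: 110101110111111 (27583)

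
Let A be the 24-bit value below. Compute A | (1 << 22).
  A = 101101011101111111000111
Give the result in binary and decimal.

Mask = 1 << 22 = 010000000000000000000000
Bit 22 of A is 0, so OR-ing with the mask flips it to 1.
  101101011101111111000111
| 010000000000000000000000
--------------------------
  111101011101111111000111

Answer: 111101011101111111000111 (16113607)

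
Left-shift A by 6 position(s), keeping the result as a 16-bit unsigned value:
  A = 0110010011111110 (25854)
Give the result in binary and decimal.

Shift left by 6: drop the top 6 bit(s), append 6 zero(s) on the right.
  0110010011111110  ->  discard [011001], keep [0011111110], append 000000
= 0011111110000000

Answer: 0011111110000000 (16256)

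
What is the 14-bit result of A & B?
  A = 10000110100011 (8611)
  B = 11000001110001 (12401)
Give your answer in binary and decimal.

Apply & to each column (1 only where both bits are 1):
  10000110100011
& 11000001110001
----------------
  10000000100001

Answer: 10000000100001 (8225)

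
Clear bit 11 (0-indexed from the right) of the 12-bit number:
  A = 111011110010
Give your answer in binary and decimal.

Mask = ~(1 << 11) = 011111111111
Bit 11 of A is 1, so AND-ing with the mask clears it to 0.
  111011110010
& 011111111111
--------------
  011011110010

Answer: 011011110010 (1778)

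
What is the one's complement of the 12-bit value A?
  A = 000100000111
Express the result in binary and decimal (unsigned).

Flip each bit (0->1, 1->0):
  000100000111
  111011111000

Answer: 111011111000 (3832)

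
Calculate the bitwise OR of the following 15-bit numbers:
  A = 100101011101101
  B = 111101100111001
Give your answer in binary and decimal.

Apply | to each column (1 where either bit is 1):
  100101011101101
| 111101100111001
-----------------
  111101111111101

Answer: 111101111111101 (31741)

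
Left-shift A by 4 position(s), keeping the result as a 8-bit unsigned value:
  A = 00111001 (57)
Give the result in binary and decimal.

Shift left by 4: drop the top 4 bit(s), append 4 zero(s) on the right.
  00111001  ->  discard [0011], keep [1001], append 0000
= 10010000

Answer: 10010000 (144)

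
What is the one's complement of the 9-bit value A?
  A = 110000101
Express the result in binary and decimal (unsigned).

Flip each bit (0->1, 1->0):
  110000101
  001111010

Answer: 001111010 (122)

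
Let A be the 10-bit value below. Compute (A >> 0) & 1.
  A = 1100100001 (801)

Bit 0 is the 1st from the right.
  1100100001
           ^
That bit is 1.

Answer: 1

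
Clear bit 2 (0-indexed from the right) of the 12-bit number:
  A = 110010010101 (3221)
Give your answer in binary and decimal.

Mask = ~(1 << 2) = 111111111011
Bit 2 of A is 1, so AND-ing with the mask clears it to 0.
  110010010101
& 111111111011
--------------
  110010010001

Answer: 110010010001 (3217)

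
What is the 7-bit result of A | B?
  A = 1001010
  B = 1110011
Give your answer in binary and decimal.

Apply | to each column (1 where either bit is 1):
  1001010
| 1110011
---------
  1111011

Answer: 1111011 (123)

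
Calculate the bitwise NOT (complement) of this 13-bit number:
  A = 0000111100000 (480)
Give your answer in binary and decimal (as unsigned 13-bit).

Flip each bit (0->1, 1->0):
  0000111100000
  1111000011111

Answer: 1111000011111 (7711)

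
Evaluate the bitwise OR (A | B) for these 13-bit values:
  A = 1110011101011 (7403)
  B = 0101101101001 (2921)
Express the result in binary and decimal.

Apply | to each column (1 where either bit is 1):
  1110011101011
| 0101101101001
---------------
  1111111101011

Answer: 1111111101011 (8171)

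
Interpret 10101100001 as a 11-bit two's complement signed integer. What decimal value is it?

MSB is 1, so the value is negative. Find the magnitude:
1. Invert bits:  01010011110
2. Add 1:        01010011111  = 671
3. Apply sign:   -671

Answer: -671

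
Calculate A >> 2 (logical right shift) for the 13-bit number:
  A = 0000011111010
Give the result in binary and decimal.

Logical shift right by 2: drop the bottom 2 bit(s), prepend 2 zero(s) on the left.
  0000011111010  ->  keep [00000111110], discard [10], prepend 00
= 0000000111110

Answer: 0000000111110 (62)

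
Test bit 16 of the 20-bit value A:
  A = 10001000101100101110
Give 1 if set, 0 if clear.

Bit 16 is the 17th from the right.
  10001000101100101110
     ^
That bit is 0.

Answer: 0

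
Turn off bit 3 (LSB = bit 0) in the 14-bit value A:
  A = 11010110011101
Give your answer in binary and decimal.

Mask = ~(1 << 3) = 11111111110111
Bit 3 of A is 1, so AND-ing with the mask clears it to 0.
  11010110011101
& 11111111110111
----------------
  11010110010101

Answer: 11010110010101 (13717)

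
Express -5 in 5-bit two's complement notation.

1. Binary of +5:  00101
2. Invert bits:     11010
3. Add 1:           11011

Answer: 11011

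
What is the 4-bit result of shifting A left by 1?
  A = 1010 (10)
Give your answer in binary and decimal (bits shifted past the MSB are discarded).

Shift left by 1: drop the top 1 bit(s), append 1 zero(s) on the right.
  1010  ->  discard [1], keep [010], append 0
= 0100

Answer: 0100 (4)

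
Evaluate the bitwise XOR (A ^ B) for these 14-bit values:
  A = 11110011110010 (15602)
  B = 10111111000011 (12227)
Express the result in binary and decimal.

Apply ^ to each column (1 where bits differ):
  11110011110010
^ 10111111000011
----------------
  01001100110001

Answer: 01001100110001 (4913)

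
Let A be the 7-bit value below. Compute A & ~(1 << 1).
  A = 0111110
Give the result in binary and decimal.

Mask = ~(1 << 1) = 1111101
Bit 1 of A is 1, so AND-ing with the mask clears it to 0.
  0111110
& 1111101
---------
  0111100

Answer: 0111100 (60)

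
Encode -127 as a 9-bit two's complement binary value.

1. Binary of +127:  001111111
2. Invert bits:     110000000
3. Add 1:           110000001

Answer: 110000001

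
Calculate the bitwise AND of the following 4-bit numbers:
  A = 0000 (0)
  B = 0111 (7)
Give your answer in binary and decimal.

Apply & to each column (1 only where both bits are 1):
  0000
& 0111
------
  0000

Answer: 0000 (0)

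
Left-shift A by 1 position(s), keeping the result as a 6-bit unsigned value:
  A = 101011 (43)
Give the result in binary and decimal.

Shift left by 1: drop the top 1 bit(s), append 1 zero(s) on the right.
  101011  ->  discard [1], keep [01011], append 0
= 010110

Answer: 010110 (22)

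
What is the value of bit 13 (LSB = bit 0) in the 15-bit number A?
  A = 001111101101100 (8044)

Bit 13 is the 14th from the right.
  001111101101100
   ^
That bit is 0.

Answer: 0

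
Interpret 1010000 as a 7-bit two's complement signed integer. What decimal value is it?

MSB is 1, so the value is negative. Find the magnitude:
1. Invert bits:  0101111
2. Add 1:        0110000  = 48
3. Apply sign:   -48

Answer: -48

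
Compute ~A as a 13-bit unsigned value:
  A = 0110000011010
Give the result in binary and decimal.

Flip each bit (0->1, 1->0):
  0110000011010
  1001111100101

Answer: 1001111100101 (5093)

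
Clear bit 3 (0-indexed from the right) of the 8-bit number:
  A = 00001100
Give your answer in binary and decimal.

Mask = ~(1 << 3) = 11110111
Bit 3 of A is 1, so AND-ing with the mask clears it to 0.
  00001100
& 11110111
----------
  00000100

Answer: 00000100 (4)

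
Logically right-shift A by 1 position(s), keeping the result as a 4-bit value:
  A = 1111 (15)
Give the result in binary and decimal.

Logical shift right by 1: drop the bottom 1 bit(s), prepend 1 zero(s) on the left.
  1111  ->  keep [111], discard [1], prepend 0
= 0111

Answer: 0111 (7)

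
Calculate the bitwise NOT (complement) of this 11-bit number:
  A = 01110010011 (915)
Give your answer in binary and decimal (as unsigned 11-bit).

Flip each bit (0->1, 1->0):
  01110010011
  10001101100

Answer: 10001101100 (1132)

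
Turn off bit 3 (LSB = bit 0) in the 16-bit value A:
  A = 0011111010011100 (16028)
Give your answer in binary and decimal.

Mask = ~(1 << 3) = 1111111111110111
Bit 3 of A is 1, so AND-ing with the mask clears it to 0.
  0011111010011100
& 1111111111110111
------------------
  0011111010010100

Answer: 0011111010010100 (16020)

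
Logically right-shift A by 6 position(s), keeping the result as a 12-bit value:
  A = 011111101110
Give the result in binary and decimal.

Logical shift right by 6: drop the bottom 6 bit(s), prepend 6 zero(s) on the left.
  011111101110  ->  keep [011111], discard [101110], prepend 000000
= 000000011111

Answer: 000000011111 (31)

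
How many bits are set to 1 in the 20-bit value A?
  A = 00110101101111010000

00110101101111010000
1-bits at positions (from bit 0 = LSB): 4, 6, 7, 8, 9, 11, 12, 14, 16, 17
Count = 10

Answer: 10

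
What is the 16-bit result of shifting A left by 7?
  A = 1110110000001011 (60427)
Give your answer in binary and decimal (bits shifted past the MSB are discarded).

Shift left by 7: drop the top 7 bit(s), append 7 zero(s) on the right.
  1110110000001011  ->  discard [1110110], keep [000001011], append 0000000
= 0000010110000000

Answer: 0000010110000000 (1408)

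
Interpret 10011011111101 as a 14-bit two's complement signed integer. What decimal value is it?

MSB is 1, so the value is negative. Find the magnitude:
1. Invert bits:  01100100000010
2. Add 1:        01100100000011  = 6403
3. Apply sign:   -6403

Answer: -6403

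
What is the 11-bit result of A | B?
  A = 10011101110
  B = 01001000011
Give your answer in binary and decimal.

Apply | to each column (1 where either bit is 1):
  10011101110
| 01001000011
-------------
  11011101111

Answer: 11011101111 (1775)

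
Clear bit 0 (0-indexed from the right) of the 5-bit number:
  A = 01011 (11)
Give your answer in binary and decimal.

Mask = ~(1 << 0) = 11110
Bit 0 of A is 1, so AND-ing with the mask clears it to 0.
  01011
& 11110
-------
  01010

Answer: 01010 (10)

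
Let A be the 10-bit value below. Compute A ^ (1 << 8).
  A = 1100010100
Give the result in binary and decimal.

Mask = 1 << 8 = 0100000000
Bit 8 of A is 1; XOR with the mask flips it to 0.
  1100010100
^ 0100000000
------------
  1000010100

Answer: 1000010100 (532)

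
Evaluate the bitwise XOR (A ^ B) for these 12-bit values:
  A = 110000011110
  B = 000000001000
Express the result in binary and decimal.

Apply ^ to each column (1 where bits differ):
  110000011110
^ 000000001000
--------------
  110000010110

Answer: 110000010110 (3094)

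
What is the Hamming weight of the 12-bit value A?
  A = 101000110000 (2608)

101000110000
1-bits at positions (from bit 0 = LSB): 4, 5, 9, 11
Count = 4

Answer: 4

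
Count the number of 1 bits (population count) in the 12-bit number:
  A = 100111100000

100111100000
1-bits at positions (from bit 0 = LSB): 5, 6, 7, 8, 11
Count = 5

Answer: 5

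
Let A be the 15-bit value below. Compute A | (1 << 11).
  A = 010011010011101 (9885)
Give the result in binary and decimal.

Mask = 1 << 11 = 000100000000000
Bit 11 of A is 0, so OR-ing with the mask flips it to 1.
  010011010011101
| 000100000000000
-----------------
  010111010011101

Answer: 010111010011101 (11933)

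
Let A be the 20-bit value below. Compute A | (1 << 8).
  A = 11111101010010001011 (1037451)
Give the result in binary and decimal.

Mask = 1 << 8 = 00000000000100000000
Bit 8 of A is 0, so OR-ing with the mask flips it to 1.
  11111101010010001011
| 00000000000100000000
----------------------
  11111101010110001011

Answer: 11111101010110001011 (1037707)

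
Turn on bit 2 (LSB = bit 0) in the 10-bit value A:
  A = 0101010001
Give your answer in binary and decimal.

Mask = 1 << 2 = 0000000100
Bit 2 of A is 0, so OR-ing with the mask flips it to 1.
  0101010001
| 0000000100
------------
  0101010101

Answer: 0101010101 (341)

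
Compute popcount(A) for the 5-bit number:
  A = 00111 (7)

00111
1-bits at positions (from bit 0 = LSB): 0, 1, 2
Count = 3

Answer: 3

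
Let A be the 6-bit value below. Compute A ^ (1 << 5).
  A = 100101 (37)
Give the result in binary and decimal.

Mask = 1 << 5 = 100000
Bit 5 of A is 1; XOR with the mask flips it to 0.
  100101
^ 100000
--------
  000101

Answer: 000101 (5)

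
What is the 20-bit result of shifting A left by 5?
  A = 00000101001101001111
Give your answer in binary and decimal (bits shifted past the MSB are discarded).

Shift left by 5: drop the top 5 bit(s), append 5 zero(s) on the right.
  00000101001101001111  ->  discard [00000], keep [101001101001111], append 00000
= 10100110100111100000

Answer: 10100110100111100000 (682464)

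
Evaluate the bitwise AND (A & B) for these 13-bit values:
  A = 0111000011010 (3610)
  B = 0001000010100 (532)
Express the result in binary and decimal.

Apply & to each column (1 only where both bits are 1):
  0111000011010
& 0001000010100
---------------
  0001000010000

Answer: 0001000010000 (528)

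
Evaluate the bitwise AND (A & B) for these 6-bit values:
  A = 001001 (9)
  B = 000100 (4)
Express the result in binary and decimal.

Apply & to each column (1 only where both bits are 1):
  001001
& 000100
--------
  000000

Answer: 000000 (0)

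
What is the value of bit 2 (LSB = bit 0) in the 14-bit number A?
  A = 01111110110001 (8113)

Bit 2 is the 3rd from the right.
  01111110110001
             ^
That bit is 0.

Answer: 0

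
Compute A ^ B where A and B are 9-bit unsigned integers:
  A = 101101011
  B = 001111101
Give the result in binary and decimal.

Apply ^ to each column (1 where bits differ):
  101101011
^ 001111101
-----------
  100010110

Answer: 100010110 (278)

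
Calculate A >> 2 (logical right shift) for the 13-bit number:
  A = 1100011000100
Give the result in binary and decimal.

Logical shift right by 2: drop the bottom 2 bit(s), prepend 2 zero(s) on the left.
  1100011000100  ->  keep [11000110001], discard [00], prepend 00
= 0011000110001

Answer: 0011000110001 (1585)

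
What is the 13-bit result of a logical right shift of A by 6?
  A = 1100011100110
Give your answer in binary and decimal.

Logical shift right by 6: drop the bottom 6 bit(s), prepend 6 zero(s) on the left.
  1100011100110  ->  keep [1100011], discard [100110], prepend 000000
= 0000001100011

Answer: 0000001100011 (99)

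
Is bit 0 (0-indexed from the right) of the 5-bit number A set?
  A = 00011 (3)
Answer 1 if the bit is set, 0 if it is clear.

Bit 0 is the 1st from the right.
  00011
      ^
That bit is 1.

Answer: 1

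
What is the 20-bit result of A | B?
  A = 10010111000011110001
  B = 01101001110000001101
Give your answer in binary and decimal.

Apply | to each column (1 where either bit is 1):
  10010111000011110001
| 01101001110000001101
----------------------
  11111111110011111101

Answer: 11111111110011111101 (1047805)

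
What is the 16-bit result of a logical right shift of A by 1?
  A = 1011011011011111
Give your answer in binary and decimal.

Logical shift right by 1: drop the bottom 1 bit(s), prepend 1 zero(s) on the left.
  1011011011011111  ->  keep [101101101101111], discard [1], prepend 0
= 0101101101101111

Answer: 0101101101101111 (23407)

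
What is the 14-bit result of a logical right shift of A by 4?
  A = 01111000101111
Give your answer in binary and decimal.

Logical shift right by 4: drop the bottom 4 bit(s), prepend 4 zero(s) on the left.
  01111000101111  ->  keep [0111100010], discard [1111], prepend 0000
= 00000111100010

Answer: 00000111100010 (482)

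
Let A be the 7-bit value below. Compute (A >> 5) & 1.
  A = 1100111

Bit 5 is the 6th from the right.
  1100111
   ^
That bit is 1.

Answer: 1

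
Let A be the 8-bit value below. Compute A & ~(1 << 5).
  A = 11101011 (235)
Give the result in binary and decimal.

Mask = ~(1 << 5) = 11011111
Bit 5 of A is 1, so AND-ing with the mask clears it to 0.
  11101011
& 11011111
----------
  11001011

Answer: 11001011 (203)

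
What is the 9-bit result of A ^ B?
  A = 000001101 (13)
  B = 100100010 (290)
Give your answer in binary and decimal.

Apply ^ to each column (1 where bits differ):
  000001101
^ 100100010
-----------
  100101111

Answer: 100101111 (303)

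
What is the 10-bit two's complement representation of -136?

1. Binary of +136:  0010001000
2. Invert bits:     1101110111
3. Add 1:           1101111000

Answer: 1101111000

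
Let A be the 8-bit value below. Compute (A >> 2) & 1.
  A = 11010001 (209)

Bit 2 is the 3rd from the right.
  11010001
       ^
That bit is 0.

Answer: 0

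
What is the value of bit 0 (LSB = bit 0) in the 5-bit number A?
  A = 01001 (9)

Bit 0 is the 1st from the right.
  01001
      ^
That bit is 1.

Answer: 1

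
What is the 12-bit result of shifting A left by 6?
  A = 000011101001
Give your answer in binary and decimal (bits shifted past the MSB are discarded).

Shift left by 6: drop the top 6 bit(s), append 6 zero(s) on the right.
  000011101001  ->  discard [000011], keep [101001], append 000000
= 101001000000

Answer: 101001000000 (2624)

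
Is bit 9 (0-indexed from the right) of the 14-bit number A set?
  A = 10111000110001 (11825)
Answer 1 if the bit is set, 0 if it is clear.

Bit 9 is the 10th from the right.
  10111000110001
      ^
That bit is 1.

Answer: 1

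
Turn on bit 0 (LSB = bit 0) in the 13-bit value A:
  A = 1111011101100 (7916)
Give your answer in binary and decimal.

Mask = 1 << 0 = 0000000000001
Bit 0 of A is 0, so OR-ing with the mask flips it to 1.
  1111011101100
| 0000000000001
---------------
  1111011101101

Answer: 1111011101101 (7917)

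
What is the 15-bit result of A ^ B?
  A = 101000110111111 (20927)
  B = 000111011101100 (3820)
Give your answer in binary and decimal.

Apply ^ to each column (1 where bits differ):
  101000110111111
^ 000111011101100
-----------------
  101111101010011

Answer: 101111101010011 (24403)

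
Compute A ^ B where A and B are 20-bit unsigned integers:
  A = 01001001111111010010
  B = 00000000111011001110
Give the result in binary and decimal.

Apply ^ to each column (1 where bits differ):
  01001001111111010010
^ 00000000111011001110
----------------------
  01001001000100011100

Answer: 01001001000100011100 (299292)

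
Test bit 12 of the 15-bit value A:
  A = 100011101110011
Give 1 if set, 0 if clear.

Bit 12 is the 13th from the right.
  100011101110011
    ^
That bit is 0.

Answer: 0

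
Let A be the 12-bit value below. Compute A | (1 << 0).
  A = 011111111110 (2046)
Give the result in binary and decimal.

Mask = 1 << 0 = 000000000001
Bit 0 of A is 0, so OR-ing with the mask flips it to 1.
  011111111110
| 000000000001
--------------
  011111111111

Answer: 011111111111 (2047)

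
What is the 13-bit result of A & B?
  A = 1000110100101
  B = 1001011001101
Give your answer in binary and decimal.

Apply & to each column (1 only where both bits are 1):
  1000110100101
& 1001011001101
---------------
  1000010000101

Answer: 1000010000101 (4229)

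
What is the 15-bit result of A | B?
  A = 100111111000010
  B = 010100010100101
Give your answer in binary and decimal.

Apply | to each column (1 where either bit is 1):
  100111111000010
| 010100010100101
-----------------
  110111111100111

Answer: 110111111100111 (28647)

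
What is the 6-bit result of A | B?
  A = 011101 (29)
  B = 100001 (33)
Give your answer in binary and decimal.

Apply | to each column (1 where either bit is 1):
  011101
| 100001
--------
  111101

Answer: 111101 (61)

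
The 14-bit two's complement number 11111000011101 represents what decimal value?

MSB is 1, so the value is negative. Find the magnitude:
1. Invert bits:  00000111100010
2. Add 1:        00000111100011  = 483
3. Apply sign:   -483

Answer: -483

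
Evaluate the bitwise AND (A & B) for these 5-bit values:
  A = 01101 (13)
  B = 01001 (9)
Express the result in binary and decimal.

Apply & to each column (1 only where both bits are 1):
  01101
& 01001
-------
  01001

Answer: 01001 (9)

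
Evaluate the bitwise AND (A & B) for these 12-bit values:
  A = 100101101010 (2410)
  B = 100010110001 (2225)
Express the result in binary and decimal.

Apply & to each column (1 only where both bits are 1):
  100101101010
& 100010110001
--------------
  100000100000

Answer: 100000100000 (2080)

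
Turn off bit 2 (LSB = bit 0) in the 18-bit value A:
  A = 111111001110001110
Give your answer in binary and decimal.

Mask = ~(1 << 2) = 111111111111111011
Bit 2 of A is 1, so AND-ing with the mask clears it to 0.
  111111001110001110
& 111111111111111011
--------------------
  111111001110001010

Answer: 111111001110001010 (258954)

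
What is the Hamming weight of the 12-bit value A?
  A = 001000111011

001000111011
1-bits at positions (from bit 0 = LSB): 0, 1, 3, 4, 5, 9
Count = 6

Answer: 6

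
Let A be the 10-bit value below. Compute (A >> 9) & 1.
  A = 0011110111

Bit 9 is the 10th from the right.
  0011110111
  ^
That bit is 0.

Answer: 0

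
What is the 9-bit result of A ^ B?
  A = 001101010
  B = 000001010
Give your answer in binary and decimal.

Apply ^ to each column (1 where bits differ):
  001101010
^ 000001010
-----------
  001100000

Answer: 001100000 (96)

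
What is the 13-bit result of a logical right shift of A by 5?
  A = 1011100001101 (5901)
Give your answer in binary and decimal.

Logical shift right by 5: drop the bottom 5 bit(s), prepend 5 zero(s) on the left.
  1011100001101  ->  keep [10111000], discard [01101], prepend 00000
= 0000010111000

Answer: 0000010111000 (184)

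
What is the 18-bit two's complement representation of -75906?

1. Binary of +75906:  010010100010000010
2. Invert bits:     101101011101111101
3. Add 1:           101101011101111110

Answer: 101101011101111110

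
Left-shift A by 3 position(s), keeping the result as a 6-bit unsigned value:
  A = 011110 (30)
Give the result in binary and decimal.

Shift left by 3: drop the top 3 bit(s), append 3 zero(s) on the right.
  011110  ->  discard [011], keep [110], append 000
= 110000

Answer: 110000 (48)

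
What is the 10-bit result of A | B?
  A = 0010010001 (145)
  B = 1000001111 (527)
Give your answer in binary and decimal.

Apply | to each column (1 where either bit is 1):
  0010010001
| 1000001111
------------
  1010011111

Answer: 1010011111 (671)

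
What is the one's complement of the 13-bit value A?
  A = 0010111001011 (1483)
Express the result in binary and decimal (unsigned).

Flip each bit (0->1, 1->0):
  0010111001011
  1101000110100

Answer: 1101000110100 (6708)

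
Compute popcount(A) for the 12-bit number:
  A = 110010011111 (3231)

110010011111
1-bits at positions (from bit 0 = LSB): 0, 1, 2, 3, 4, 7, 10, 11
Count = 8

Answer: 8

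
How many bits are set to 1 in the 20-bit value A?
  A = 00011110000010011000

00011110000010011000
1-bits at positions (from bit 0 = LSB): 3, 4, 7, 13, 14, 15, 16
Count = 7

Answer: 7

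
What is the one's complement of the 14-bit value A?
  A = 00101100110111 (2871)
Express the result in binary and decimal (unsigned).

Flip each bit (0->1, 1->0):
  00101100110111
  11010011001000

Answer: 11010011001000 (13512)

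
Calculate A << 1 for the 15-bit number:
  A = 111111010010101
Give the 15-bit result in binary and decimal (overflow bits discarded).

Shift left by 1: drop the top 1 bit(s), append 1 zero(s) on the right.
  111111010010101  ->  discard [1], keep [11111010010101], append 0
= 111110100101010

Answer: 111110100101010 (32042)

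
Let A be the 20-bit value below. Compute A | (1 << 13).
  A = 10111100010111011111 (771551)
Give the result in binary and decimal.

Mask = 1 << 13 = 00000010000000000000
Bit 13 of A is 0, so OR-ing with the mask flips it to 1.
  10111100010111011111
| 00000010000000000000
----------------------
  10111110010111011111

Answer: 10111110010111011111 (779743)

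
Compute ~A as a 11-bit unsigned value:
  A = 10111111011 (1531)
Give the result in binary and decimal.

Flip each bit (0->1, 1->0):
  10111111011
  01000000100

Answer: 01000000100 (516)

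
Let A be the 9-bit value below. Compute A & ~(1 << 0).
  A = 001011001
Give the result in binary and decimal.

Mask = ~(1 << 0) = 111111110
Bit 0 of A is 1, so AND-ing with the mask clears it to 0.
  001011001
& 111111110
-----------
  001011000

Answer: 001011000 (88)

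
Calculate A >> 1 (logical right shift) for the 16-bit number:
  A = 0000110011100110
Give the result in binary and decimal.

Logical shift right by 1: drop the bottom 1 bit(s), prepend 1 zero(s) on the left.
  0000110011100110  ->  keep [000011001110011], discard [0], prepend 0
= 0000011001110011

Answer: 0000011001110011 (1651)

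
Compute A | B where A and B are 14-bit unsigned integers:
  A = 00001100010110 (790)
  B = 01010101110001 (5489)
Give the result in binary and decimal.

Apply | to each column (1 where either bit is 1):
  00001100010110
| 01010101110001
----------------
  01011101110111

Answer: 01011101110111 (6007)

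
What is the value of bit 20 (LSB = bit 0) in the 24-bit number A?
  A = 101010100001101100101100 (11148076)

Bit 20 is the 21st from the right.
  101010100001101100101100
     ^
That bit is 0.

Answer: 0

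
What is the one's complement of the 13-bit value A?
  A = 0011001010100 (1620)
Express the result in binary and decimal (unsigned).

Flip each bit (0->1, 1->0):
  0011001010100
  1100110101011

Answer: 1100110101011 (6571)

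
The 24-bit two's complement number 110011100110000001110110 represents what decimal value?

MSB is 1, so the value is negative. Find the magnitude:
1. Invert bits:  001100011001111110001001
2. Add 1:        001100011001111110001010  = 3252106
3. Apply sign:   -3252106

Answer: -3252106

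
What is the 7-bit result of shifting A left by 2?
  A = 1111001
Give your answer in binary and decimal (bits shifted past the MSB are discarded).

Shift left by 2: drop the top 2 bit(s), append 2 zero(s) on the right.
  1111001  ->  discard [11], keep [11001], append 00
= 1100100

Answer: 1100100 (100)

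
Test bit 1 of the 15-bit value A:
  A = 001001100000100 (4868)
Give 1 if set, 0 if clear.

Bit 1 is the 2nd from the right.
  001001100000100
               ^
That bit is 0.

Answer: 0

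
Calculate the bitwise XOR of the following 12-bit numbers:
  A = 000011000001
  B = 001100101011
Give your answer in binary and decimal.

Apply ^ to each column (1 where bits differ):
  000011000001
^ 001100101011
--------------
  001111101010

Answer: 001111101010 (1002)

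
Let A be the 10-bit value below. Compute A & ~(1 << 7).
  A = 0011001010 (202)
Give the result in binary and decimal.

Mask = ~(1 << 7) = 1101111111
Bit 7 of A is 1, so AND-ing with the mask clears it to 0.
  0011001010
& 1101111111
------------
  0001001010

Answer: 0001001010 (74)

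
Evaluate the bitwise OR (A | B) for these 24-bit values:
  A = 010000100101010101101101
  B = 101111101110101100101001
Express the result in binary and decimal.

Apply | to each column (1 where either bit is 1):
  010000100101010101101101
| 101111101110101100101001
--------------------------
  111111101111111101101101

Answer: 111111101111111101101101 (16711533)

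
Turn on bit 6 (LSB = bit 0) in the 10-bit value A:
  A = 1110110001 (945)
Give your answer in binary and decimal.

Mask = 1 << 6 = 0001000000
Bit 6 of A is 0, so OR-ing with the mask flips it to 1.
  1110110001
| 0001000000
------------
  1111110001

Answer: 1111110001 (1009)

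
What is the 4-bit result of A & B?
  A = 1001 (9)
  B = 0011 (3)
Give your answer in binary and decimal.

Apply & to each column (1 only where both bits are 1):
  1001
& 0011
------
  0001

Answer: 0001 (1)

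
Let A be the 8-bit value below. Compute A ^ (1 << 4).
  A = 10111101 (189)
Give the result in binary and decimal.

Mask = 1 << 4 = 00010000
Bit 4 of A is 1; XOR with the mask flips it to 0.
  10111101
^ 00010000
----------
  10101101

Answer: 10101101 (173)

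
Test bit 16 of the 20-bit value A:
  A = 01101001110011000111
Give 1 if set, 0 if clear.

Bit 16 is the 17th from the right.
  01101001110011000111
     ^
That bit is 0.

Answer: 0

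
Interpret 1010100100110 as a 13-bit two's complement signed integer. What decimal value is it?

MSB is 1, so the value is negative. Find the magnitude:
1. Invert bits:  0101011011001
2. Add 1:        0101011011010  = 2778
3. Apply sign:   -2778

Answer: -2778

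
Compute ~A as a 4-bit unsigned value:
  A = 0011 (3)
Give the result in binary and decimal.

Flip each bit (0->1, 1->0):
  0011
  1100

Answer: 1100 (12)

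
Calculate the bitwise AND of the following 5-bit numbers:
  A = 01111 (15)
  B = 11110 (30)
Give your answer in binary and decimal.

Apply & to each column (1 only where both bits are 1):
  01111
& 11110
-------
  01110

Answer: 01110 (14)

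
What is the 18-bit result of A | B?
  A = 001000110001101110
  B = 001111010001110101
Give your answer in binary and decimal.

Apply | to each column (1 where either bit is 1):
  001000110001101110
| 001111010001110101
--------------------
  001111110001111111

Answer: 001111110001111111 (64639)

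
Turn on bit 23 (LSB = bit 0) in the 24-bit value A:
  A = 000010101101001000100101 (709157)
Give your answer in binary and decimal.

Mask = 1 << 23 = 100000000000000000000000
Bit 23 of A is 0, so OR-ing with the mask flips it to 1.
  000010101101001000100101
| 100000000000000000000000
--------------------------
  100010101101001000100101

Answer: 100010101101001000100101 (9097765)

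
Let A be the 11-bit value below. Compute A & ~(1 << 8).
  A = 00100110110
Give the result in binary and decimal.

Mask = ~(1 << 8) = 11011111111
Bit 8 of A is 1, so AND-ing with the mask clears it to 0.
  00100110110
& 11011111111
-------------
  00000110110

Answer: 00000110110 (54)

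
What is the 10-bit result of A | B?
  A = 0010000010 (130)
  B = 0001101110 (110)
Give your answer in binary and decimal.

Apply | to each column (1 where either bit is 1):
  0010000010
| 0001101110
------------
  0011101110

Answer: 0011101110 (238)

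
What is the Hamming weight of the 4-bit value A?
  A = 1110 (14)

1110
1-bits at positions (from bit 0 = LSB): 1, 2, 3
Count = 3

Answer: 3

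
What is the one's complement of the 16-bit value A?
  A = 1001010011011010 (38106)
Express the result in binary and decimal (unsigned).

Flip each bit (0->1, 1->0):
  1001010011011010
  0110101100100101

Answer: 0110101100100101 (27429)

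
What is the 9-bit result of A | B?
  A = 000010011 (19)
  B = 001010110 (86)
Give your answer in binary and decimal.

Apply | to each column (1 where either bit is 1):
  000010011
| 001010110
-----------
  001010111

Answer: 001010111 (87)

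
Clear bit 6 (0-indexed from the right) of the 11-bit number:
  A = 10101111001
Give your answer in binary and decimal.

Mask = ~(1 << 6) = 11110111111
Bit 6 of A is 1, so AND-ing with the mask clears it to 0.
  10101111001
& 11110111111
-------------
  10100111001

Answer: 10100111001 (1337)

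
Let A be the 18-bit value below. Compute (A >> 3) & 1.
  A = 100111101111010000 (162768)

Bit 3 is the 4th from the right.
  100111101111010000
                ^
That bit is 0.

Answer: 0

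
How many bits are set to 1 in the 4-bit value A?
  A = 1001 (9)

1001
1-bits at positions (from bit 0 = LSB): 0, 3
Count = 2

Answer: 2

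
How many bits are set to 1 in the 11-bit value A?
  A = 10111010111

10111010111
1-bits at positions (from bit 0 = LSB): 0, 1, 2, 4, 6, 7, 8, 10
Count = 8

Answer: 8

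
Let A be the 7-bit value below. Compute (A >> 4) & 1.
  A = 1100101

Bit 4 is the 5th from the right.
  1100101
    ^
That bit is 0.

Answer: 0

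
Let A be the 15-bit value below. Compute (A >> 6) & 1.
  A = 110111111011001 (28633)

Bit 6 is the 7th from the right.
  110111111011001
          ^
That bit is 1.

Answer: 1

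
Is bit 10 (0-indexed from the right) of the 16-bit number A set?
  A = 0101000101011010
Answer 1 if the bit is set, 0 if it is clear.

Bit 10 is the 11th from the right.
  0101000101011010
       ^
That bit is 0.

Answer: 0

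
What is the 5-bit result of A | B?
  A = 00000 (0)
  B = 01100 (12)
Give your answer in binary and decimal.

Apply | to each column (1 where either bit is 1):
  00000
| 01100
-------
  01100

Answer: 01100 (12)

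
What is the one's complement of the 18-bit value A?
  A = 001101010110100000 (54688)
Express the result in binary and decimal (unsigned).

Flip each bit (0->1, 1->0):
  001101010110100000
  110010101001011111

Answer: 110010101001011111 (207455)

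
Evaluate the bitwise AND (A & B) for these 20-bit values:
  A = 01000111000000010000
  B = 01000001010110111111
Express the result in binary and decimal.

Apply & to each column (1 only where both bits are 1):
  01000111000000010000
& 01000001010110111111
----------------------
  01000001000000010000

Answer: 01000001000000010000 (266256)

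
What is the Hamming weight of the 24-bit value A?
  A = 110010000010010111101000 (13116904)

110010000010010111101000
1-bits at positions (from bit 0 = LSB): 3, 5, 6, 7, 8, 10, 13, 19, 22, 23
Count = 10

Answer: 10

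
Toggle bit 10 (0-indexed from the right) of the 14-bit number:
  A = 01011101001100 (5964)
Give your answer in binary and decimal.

Mask = 1 << 10 = 00010000000000
Bit 10 of A is 1; XOR with the mask flips it to 0.
  01011101001100
^ 00010000000000
----------------
  01001101001100

Answer: 01001101001100 (4940)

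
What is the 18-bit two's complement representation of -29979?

1. Binary of +29979:  000111010100011011
2. Invert bits:     111000101011100100
3. Add 1:           111000101011100101

Answer: 111000101011100101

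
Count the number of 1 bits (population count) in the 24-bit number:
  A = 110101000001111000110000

110101000001111000110000
1-bits at positions (from bit 0 = LSB): 4, 5, 9, 10, 11, 12, 18, 20, 22, 23
Count = 10

Answer: 10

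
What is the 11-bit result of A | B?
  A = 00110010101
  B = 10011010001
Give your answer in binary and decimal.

Apply | to each column (1 where either bit is 1):
  00110010101
| 10011010001
-------------
  10111010101

Answer: 10111010101 (1493)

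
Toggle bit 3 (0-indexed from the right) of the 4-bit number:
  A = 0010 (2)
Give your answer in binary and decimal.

Mask = 1 << 3 = 1000
Bit 3 of A is 0; XOR with the mask flips it to 1.
  0010
^ 1000
------
  1010

Answer: 1010 (10)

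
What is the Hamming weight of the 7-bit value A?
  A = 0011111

0011111
1-bits at positions (from bit 0 = LSB): 0, 1, 2, 3, 4
Count = 5

Answer: 5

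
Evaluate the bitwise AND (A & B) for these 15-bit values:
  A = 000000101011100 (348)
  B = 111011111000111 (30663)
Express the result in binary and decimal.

Apply & to each column (1 only where both bits are 1):
  000000101011100
& 111011111000111
-----------------
  000000101000100

Answer: 000000101000100 (324)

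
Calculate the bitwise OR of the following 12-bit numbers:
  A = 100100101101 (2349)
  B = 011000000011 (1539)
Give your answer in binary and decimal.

Apply | to each column (1 where either bit is 1):
  100100101101
| 011000000011
--------------
  111100101111

Answer: 111100101111 (3887)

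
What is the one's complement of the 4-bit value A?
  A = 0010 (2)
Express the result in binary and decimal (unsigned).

Flip each bit (0->1, 1->0):
  0010
  1101

Answer: 1101 (13)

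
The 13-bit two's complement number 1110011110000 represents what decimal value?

MSB is 1, so the value is negative. Find the magnitude:
1. Invert bits:  0001100001111
2. Add 1:        0001100010000  = 784
3. Apply sign:   -784

Answer: -784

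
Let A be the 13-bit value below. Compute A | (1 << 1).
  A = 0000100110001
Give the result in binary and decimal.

Mask = 1 << 1 = 0000000000010
Bit 1 of A is 0, so OR-ing with the mask flips it to 1.
  0000100110001
| 0000000000010
---------------
  0000100110011

Answer: 0000100110011 (307)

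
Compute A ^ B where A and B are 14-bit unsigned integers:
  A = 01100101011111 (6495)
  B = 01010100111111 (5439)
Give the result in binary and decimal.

Apply ^ to each column (1 where bits differ):
  01100101011111
^ 01010100111111
----------------
  00110001100000

Answer: 00110001100000 (3168)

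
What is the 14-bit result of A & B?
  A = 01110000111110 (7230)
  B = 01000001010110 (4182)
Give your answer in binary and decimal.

Apply & to each column (1 only where both bits are 1):
  01110000111110
& 01000001010110
----------------
  01000000010110

Answer: 01000000010110 (4118)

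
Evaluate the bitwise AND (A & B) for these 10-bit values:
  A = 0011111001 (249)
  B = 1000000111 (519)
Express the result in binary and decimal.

Apply & to each column (1 only where both bits are 1):
  0011111001
& 1000000111
------------
  0000000001

Answer: 0000000001 (1)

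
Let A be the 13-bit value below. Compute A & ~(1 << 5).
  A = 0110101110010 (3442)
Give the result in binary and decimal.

Mask = ~(1 << 5) = 1111111011111
Bit 5 of A is 1, so AND-ing with the mask clears it to 0.
  0110101110010
& 1111111011111
---------------
  0110101010010

Answer: 0110101010010 (3410)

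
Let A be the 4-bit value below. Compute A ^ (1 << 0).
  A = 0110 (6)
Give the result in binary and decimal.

Mask = 1 << 0 = 0001
Bit 0 of A is 0; XOR with the mask flips it to 1.
  0110
^ 0001
------
  0111

Answer: 0111 (7)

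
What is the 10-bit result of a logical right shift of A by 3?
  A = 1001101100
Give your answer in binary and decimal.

Logical shift right by 3: drop the bottom 3 bit(s), prepend 3 zero(s) on the left.
  1001101100  ->  keep [1001101], discard [100], prepend 000
= 0001001101

Answer: 0001001101 (77)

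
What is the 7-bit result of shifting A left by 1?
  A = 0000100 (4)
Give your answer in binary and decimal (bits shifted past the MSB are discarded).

Shift left by 1: drop the top 1 bit(s), append 1 zero(s) on the right.
  0000100  ->  discard [0], keep [000100], append 0
= 0001000

Answer: 0001000 (8)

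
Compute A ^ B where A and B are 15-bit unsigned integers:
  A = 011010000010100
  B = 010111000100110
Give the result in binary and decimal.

Apply ^ to each column (1 where bits differ):
  011010000010100
^ 010111000100110
-----------------
  001101000110010

Answer: 001101000110010 (6706)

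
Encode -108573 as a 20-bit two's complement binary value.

1. Binary of +108573:  00011010100000011101
2. Invert bits:     11100101011111100010
3. Add 1:           11100101011111100011

Answer: 11100101011111100011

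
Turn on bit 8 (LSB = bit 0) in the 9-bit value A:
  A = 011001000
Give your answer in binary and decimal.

Mask = 1 << 8 = 100000000
Bit 8 of A is 0, so OR-ing with the mask flips it to 1.
  011001000
| 100000000
-----------
  111001000

Answer: 111001000 (456)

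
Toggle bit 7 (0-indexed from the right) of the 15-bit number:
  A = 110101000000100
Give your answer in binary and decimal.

Mask = 1 << 7 = 000000010000000
Bit 7 of A is 0; XOR with the mask flips it to 1.
  110101000000100
^ 000000010000000
-----------------
  110101010000100

Answer: 110101010000100 (27268)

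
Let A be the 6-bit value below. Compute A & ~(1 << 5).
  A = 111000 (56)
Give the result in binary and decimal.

Mask = ~(1 << 5) = 011111
Bit 5 of A is 1, so AND-ing with the mask clears it to 0.
  111000
& 011111
--------
  011000

Answer: 011000 (24)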